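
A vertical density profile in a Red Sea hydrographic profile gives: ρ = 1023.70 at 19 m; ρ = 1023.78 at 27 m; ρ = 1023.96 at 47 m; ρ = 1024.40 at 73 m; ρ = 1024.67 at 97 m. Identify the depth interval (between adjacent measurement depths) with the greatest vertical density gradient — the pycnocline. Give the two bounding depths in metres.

Compute the density gradient over each adjacent pair:
  19–27 m: Δρ/Δz = 0.08/8 = 0.010 kg m⁻⁴
  27–47 m: Δρ/Δz = 0.18/20 = 9.0 × 10⁻³ kg m⁻⁴
  47–73 m: Δρ/Δz = 0.44/26 = 0.017 kg m⁻⁴
  73–97 m: Δρ/Δz = 0.27/24 = 0.011 kg m⁻⁴
The largest gradient is in the 47–73 m interval — the pycnocline.

47–73 m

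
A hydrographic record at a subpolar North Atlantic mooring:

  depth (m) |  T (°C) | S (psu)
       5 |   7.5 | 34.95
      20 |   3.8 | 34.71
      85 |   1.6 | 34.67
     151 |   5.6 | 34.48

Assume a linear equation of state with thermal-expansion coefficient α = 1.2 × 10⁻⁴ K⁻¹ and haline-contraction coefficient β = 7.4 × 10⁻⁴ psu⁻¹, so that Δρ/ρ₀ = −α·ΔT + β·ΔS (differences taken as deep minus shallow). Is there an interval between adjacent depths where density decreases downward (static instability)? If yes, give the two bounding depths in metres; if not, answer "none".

Evaluate Δρ/ρ₀ = −αΔT + βΔS across each adjacent pair:
  5–20 m: −αΔT+βΔS = −(1.2 × 10⁻⁴)(-3.7)+(7.4 × 10⁻⁴)(-0.24) = 2.7 × 10⁻⁴ → stable
  20–85 m: −αΔT+βΔS = −(1.2 × 10⁻⁴)(-2.2)+(7.4 × 10⁻⁴)(-0.04) = 2.3 × 10⁻⁴ → stable
  85–151 m: −αΔT+βΔS = −(1.2 × 10⁻⁴)(+4.0)+(7.4 × 10⁻⁴)(-0.19) = -6.2 × 10⁻⁴ → UNSTABLE
The 85–151 m interval has Δρ < 0: lighter water underlies denser water.

85–151 m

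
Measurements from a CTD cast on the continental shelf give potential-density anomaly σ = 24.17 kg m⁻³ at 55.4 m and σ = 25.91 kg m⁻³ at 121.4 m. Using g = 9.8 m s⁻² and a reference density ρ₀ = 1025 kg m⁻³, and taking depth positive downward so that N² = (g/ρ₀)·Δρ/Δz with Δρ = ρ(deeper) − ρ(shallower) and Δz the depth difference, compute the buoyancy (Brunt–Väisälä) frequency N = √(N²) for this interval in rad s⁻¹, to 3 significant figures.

0.0159 rad s⁻¹

Δρ = 1025.91 − 1024.17 = 1.74 kg m⁻³ over Δz = 121.4 − 55.4 = 66 m.
N² = (9.8/1025) × (1.74/66) = 2.5206 × 10⁻⁴ s⁻².
N = √(2.5206 × 10⁻⁴) = 0.015876 rad s⁻¹ ≈ 0.0159 rad s⁻¹.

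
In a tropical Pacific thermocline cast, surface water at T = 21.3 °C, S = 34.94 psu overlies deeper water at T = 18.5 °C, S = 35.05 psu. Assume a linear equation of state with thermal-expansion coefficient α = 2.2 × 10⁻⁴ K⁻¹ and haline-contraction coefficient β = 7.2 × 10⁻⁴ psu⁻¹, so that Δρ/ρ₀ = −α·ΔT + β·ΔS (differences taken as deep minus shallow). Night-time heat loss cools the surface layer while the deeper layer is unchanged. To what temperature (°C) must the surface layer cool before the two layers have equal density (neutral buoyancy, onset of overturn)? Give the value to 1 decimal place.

18.1 °C

Neutral buoyancy requires Δρ = 0, i.e. −α(T_deep − T_surf′) + β(S_deep − S_surf) = 0.
T_surf′ = T_deep − (β/α)·ΔS = 18.5 − (7.2 × 10⁻⁴/2.2 × 10⁻⁴)·(+0.11) = 18.140 °C.
Cooling required: 21.3 − (18.140) = 3.160 °C.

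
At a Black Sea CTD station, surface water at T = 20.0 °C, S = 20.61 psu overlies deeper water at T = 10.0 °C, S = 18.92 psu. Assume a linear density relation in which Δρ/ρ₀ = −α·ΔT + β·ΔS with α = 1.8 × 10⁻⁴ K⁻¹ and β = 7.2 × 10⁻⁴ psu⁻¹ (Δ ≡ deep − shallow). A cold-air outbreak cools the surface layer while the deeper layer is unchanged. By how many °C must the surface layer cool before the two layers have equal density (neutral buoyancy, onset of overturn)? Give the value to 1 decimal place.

3.2 °C

Neutral buoyancy requires Δρ = 0, i.e. −α(T_deep − T_surf′) + β(S_deep − S_surf) = 0.
T_surf′ = T_deep − (β/α)·ΔS = 10.0 − (7.2 × 10⁻⁴/1.8 × 10⁻⁴)·(-1.69) = 16.760 °C.
Cooling required: 20.0 − (16.760) = 3.240 °C.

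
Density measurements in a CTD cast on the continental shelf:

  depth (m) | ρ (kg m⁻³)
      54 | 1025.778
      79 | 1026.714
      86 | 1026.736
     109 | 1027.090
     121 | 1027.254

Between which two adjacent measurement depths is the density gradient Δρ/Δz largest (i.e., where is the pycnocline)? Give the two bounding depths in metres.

54–79 m

Compute the density gradient over each adjacent pair:
  54–79 m: Δρ/Δz = 0.936/25 = 0.037 kg m⁻⁴
  79–86 m: Δρ/Δz = 0.022/7 = 3.1 × 10⁻³ kg m⁻⁴
  86–109 m: Δρ/Δz = 0.354/23 = 0.015 kg m⁻⁴
  109–121 m: Δρ/Δz = 0.164/12 = 0.014 kg m⁻⁴
The largest gradient is in the 54–79 m interval — the pycnocline.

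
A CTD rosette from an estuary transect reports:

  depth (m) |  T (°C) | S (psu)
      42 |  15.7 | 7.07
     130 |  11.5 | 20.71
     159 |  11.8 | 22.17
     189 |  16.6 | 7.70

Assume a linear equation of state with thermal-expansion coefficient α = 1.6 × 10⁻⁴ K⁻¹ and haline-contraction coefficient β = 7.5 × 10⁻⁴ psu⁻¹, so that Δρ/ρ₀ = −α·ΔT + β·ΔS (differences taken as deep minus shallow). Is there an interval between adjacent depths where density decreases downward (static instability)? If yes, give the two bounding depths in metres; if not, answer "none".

159–189 m

Evaluate Δρ/ρ₀ = −αΔT + βΔS across each adjacent pair:
  42–130 m: −αΔT+βΔS = −(1.6 × 10⁻⁴)(-4.2)+(7.5 × 10⁻⁴)(+13.64) = 0.011 → stable
  130–159 m: −αΔT+βΔS = −(1.6 × 10⁻⁴)(+0.3)+(7.5 × 10⁻⁴)(+1.46) = 1.0 × 10⁻³ → stable
  159–189 m: −αΔT+βΔS = −(1.6 × 10⁻⁴)(+4.8)+(7.5 × 10⁻⁴)(-14.47) = -0.012 → UNSTABLE
The 159–189 m interval has Δρ < 0: lighter water underlies denser water.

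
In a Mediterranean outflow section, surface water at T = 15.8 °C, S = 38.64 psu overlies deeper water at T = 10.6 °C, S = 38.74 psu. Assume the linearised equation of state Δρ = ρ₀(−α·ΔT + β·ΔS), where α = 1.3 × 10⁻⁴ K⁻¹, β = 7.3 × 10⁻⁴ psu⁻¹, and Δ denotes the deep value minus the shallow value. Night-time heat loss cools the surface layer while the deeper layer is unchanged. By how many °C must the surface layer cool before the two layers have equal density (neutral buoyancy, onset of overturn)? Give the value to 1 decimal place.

Neutral buoyancy requires Δρ = 0, i.e. −α(T_deep − T_surf′) + β(S_deep − S_surf) = 0.
T_surf′ = T_deep − (β/α)·ΔS = 10.6 − (7.3 × 10⁻⁴/1.3 × 10⁻⁴)·(+0.10) = 10.038 °C.
Cooling required: 15.8 − (10.038) = 5.762 °C.

5.8 °C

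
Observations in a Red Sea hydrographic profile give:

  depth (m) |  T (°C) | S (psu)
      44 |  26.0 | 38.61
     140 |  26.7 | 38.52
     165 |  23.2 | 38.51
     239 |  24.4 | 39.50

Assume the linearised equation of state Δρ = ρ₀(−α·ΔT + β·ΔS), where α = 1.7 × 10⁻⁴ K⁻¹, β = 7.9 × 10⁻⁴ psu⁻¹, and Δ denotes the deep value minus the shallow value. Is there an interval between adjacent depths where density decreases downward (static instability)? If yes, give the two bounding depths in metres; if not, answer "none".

44–140 m

Evaluate Δρ/ρ₀ = −αΔT + βΔS across each adjacent pair:
  44–140 m: −αΔT+βΔS = −(1.7 × 10⁻⁴)(+0.7)+(7.9 × 10⁻⁴)(-0.09) = -1.9 × 10⁻⁴ → UNSTABLE
  140–165 m: −αΔT+βΔS = −(1.7 × 10⁻⁴)(-3.5)+(7.9 × 10⁻⁴)(-0.01) = 5.9 × 10⁻⁴ → stable
  165–239 m: −αΔT+βΔS = −(1.7 × 10⁻⁴)(+1.2)+(7.9 × 10⁻⁴)(+0.99) = 5.8 × 10⁻⁴ → stable
The 44–140 m interval has Δρ < 0: lighter water underlies denser water.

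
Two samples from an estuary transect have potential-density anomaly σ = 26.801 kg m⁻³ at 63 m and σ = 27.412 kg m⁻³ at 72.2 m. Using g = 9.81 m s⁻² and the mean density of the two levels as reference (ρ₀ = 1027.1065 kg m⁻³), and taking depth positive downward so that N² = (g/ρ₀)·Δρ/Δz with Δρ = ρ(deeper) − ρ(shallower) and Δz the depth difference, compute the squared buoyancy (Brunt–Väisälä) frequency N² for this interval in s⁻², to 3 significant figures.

6.34 × 10⁻⁴ s⁻²

Δρ = 1027.412 − 1026.801 = 0.611 kg m⁻³ over Δz = 72.2 − 63 = 9.2 m.
N² = (9.81/1027.1065) × (0.611/9.2) = 6.3432 × 10⁻⁴ s⁻² ≈ 6.34 × 10⁻⁴ s⁻².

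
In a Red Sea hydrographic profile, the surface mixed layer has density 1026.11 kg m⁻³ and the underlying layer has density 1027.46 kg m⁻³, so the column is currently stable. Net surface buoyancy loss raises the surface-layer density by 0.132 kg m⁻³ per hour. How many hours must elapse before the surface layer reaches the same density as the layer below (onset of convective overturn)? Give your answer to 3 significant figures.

Density deficit of the surface layer: 1027.46 − 1026.11 = 1.35 kg m⁻³.
Required change = 1.35 / 0.132 = 10.2 hours.

10.2 hours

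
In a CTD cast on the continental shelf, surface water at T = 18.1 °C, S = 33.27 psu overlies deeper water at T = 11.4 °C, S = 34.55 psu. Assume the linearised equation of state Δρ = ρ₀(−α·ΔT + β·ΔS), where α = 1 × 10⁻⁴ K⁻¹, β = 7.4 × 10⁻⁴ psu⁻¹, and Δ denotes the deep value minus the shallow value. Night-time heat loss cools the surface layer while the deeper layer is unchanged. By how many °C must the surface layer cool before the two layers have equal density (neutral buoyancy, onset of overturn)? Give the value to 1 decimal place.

16.2 °C

Neutral buoyancy requires Δρ = 0, i.e. −α(T_deep − T_surf′) + β(S_deep − S_surf) = 0.
T_surf′ = T_deep − (β/α)·ΔS = 11.4 − (7.4 × 10⁻⁴/1 × 10⁻⁴)·(+1.28) = 1.928 °C.
Cooling required: 18.1 − (1.928) = 16.172 °C.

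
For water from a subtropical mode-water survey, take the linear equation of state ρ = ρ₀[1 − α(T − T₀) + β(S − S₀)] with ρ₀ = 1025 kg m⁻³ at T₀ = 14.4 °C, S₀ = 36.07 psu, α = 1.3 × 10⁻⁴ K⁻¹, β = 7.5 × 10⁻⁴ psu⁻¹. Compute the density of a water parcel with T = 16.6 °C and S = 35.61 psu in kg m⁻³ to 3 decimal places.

1024.353 kg m⁻³

T − T₀ = +2.2 K, S − S₀ = -0.46 psu.
Bracket = 1 − α·(+2.2) + β·(-0.46) = 1 + (-6.31 × 10⁻⁴) = 0.9993690.
ρ = 1025 × 0.9993690 = 1024.353 kg m⁻³.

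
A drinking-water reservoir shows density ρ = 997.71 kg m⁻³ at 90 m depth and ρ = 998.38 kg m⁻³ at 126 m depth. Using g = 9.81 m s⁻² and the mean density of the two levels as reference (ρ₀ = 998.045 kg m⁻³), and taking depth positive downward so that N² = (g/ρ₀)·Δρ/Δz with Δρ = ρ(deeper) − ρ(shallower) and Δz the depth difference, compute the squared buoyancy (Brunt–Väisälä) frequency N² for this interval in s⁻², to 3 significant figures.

1.83 × 10⁻⁴ s⁻²

Δρ = 998.38 − 997.71 = 0.67 kg m⁻³ over Δz = 126 − 90 = 36 m.
N² = (9.81/998.045) × (0.67/36) = 1.8293 × 10⁻⁴ s⁻² ≈ 1.83 × 10⁻⁴ s⁻².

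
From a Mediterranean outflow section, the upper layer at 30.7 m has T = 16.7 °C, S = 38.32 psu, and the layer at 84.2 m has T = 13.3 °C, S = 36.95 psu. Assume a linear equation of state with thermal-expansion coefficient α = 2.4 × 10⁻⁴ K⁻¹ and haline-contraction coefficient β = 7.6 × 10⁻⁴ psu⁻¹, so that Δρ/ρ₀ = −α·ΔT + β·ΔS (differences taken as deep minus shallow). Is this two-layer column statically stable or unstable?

ΔT = 13.3 − 16.7 = -3.4 K and ΔS = 36.95 − 38.32 = -1.37 psu (deep − shallow).
−αΔT = 8.16 × 10⁻⁴; βΔS = -1.0412 × 10⁻³; sum Δρ/ρ₀ = -2.252 × 10⁻⁴.
Δρ/ρ₀ < 0, so Δρ < 0: deeper water is lighter → statically unstable; the column would overturn.

unstable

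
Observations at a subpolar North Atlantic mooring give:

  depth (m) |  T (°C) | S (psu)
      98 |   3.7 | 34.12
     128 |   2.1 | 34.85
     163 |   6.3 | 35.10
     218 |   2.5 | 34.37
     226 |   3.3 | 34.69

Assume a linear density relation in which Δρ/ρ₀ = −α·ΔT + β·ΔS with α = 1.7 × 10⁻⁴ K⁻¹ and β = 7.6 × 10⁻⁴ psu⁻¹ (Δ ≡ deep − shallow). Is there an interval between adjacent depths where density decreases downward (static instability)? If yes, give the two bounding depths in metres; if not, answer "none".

128–163 m

Evaluate Δρ/ρ₀ = −αΔT + βΔS across each adjacent pair:
  98–128 m: −αΔT+βΔS = −(1.7 × 10⁻⁴)(-1.6)+(7.6 × 10⁻⁴)(+0.73) = 8.3 × 10⁻⁴ → stable
  128–163 m: −αΔT+βΔS = −(1.7 × 10⁻⁴)(+4.2)+(7.6 × 10⁻⁴)(+0.25) = -5.2 × 10⁻⁴ → UNSTABLE
  163–218 m: −αΔT+βΔS = −(1.7 × 10⁻⁴)(-3.8)+(7.6 × 10⁻⁴)(-0.73) = 9.1 × 10⁻⁵ → stable
  218–226 m: −αΔT+βΔS = −(1.7 × 10⁻⁴)(+0.8)+(7.6 × 10⁻⁴)(+0.32) = 1.1 × 10⁻⁴ → stable
The 128–163 m interval has Δρ < 0: lighter water underlies denser water.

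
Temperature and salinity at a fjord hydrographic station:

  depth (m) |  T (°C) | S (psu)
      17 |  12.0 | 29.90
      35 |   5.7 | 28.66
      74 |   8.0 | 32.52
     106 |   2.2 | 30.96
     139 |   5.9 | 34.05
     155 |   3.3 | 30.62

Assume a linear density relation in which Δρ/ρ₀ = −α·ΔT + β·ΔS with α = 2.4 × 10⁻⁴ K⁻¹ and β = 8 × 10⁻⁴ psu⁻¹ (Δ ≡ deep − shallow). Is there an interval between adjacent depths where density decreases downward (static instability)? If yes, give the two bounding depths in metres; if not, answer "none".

139–155 m

Evaluate Δρ/ρ₀ = −αΔT + βΔS across each adjacent pair:
  17–35 m: −αΔT+βΔS = −(2.4 × 10⁻⁴)(-6.3)+(8 × 10⁻⁴)(-1.24) = 5.2 × 10⁻⁴ → stable
  35–74 m: −αΔT+βΔS = −(2.4 × 10⁻⁴)(+2.3)+(8 × 10⁻⁴)(+3.86) = 2.5 × 10⁻³ → stable
  74–106 m: −αΔT+βΔS = −(2.4 × 10⁻⁴)(-5.8)+(8 × 10⁻⁴)(-1.56) = 1.4 × 10⁻⁴ → stable
  106–139 m: −αΔT+βΔS = −(2.4 × 10⁻⁴)(+3.7)+(8 × 10⁻⁴)(+3.09) = 1.6 × 10⁻³ → stable
  139–155 m: −αΔT+βΔS = −(2.4 × 10⁻⁴)(-2.6)+(8 × 10⁻⁴)(-3.43) = -2.1 × 10⁻³ → UNSTABLE
The 139–155 m interval has Δρ < 0: lighter water underlies denser water.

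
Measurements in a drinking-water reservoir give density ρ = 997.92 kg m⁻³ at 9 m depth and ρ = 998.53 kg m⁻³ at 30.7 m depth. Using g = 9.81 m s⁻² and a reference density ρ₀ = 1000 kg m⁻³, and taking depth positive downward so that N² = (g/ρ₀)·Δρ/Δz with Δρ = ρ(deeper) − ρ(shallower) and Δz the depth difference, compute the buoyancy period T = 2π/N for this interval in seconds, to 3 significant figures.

378 s

Δρ = 998.53 − 997.92 = 0.61 kg m⁻³ over Δz = 30.7 − 9 = 21.7 m.
N² = (9.81/1000) × (0.61/21.7) = 2.7576 × 10⁻⁴ s⁻².
N = √(2.7576 × 10⁻⁴) = 0.016606 rad s⁻¹, so T = 2π/N = 378.37 s ≈ 378 s.
A positive N² confirms static stability across the interval.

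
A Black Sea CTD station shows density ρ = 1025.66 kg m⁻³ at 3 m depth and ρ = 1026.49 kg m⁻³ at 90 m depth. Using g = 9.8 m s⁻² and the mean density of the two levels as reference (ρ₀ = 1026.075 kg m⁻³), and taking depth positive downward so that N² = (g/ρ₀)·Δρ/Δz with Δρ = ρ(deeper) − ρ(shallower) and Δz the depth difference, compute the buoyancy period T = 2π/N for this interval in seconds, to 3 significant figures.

Δρ = 1026.49 − 1025.66 = 0.83 kg m⁻³ over Δz = 90 − 3 = 87 m.
N² = (9.8/1026.075) × (0.83/87) = 9.1118 × 10⁻⁵ s⁻².
N = √(9.1118 × 10⁻⁵) = 9.5456 × 10⁻³ rad s⁻¹, so T = 2π/N = 658.23 s ≈ 658 s.
N² > 0, so the interval is statically stable.

658 s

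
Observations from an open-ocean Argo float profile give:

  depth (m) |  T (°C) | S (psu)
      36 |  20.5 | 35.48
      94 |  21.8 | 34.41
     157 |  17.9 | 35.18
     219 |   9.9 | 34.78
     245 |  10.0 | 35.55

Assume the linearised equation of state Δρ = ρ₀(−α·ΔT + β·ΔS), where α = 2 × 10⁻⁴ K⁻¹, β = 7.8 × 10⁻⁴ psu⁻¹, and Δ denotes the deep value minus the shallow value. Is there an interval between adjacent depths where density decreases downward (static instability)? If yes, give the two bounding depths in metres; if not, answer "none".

36–94 m

Evaluate Δρ/ρ₀ = −αΔT + βΔS across each adjacent pair:
  36–94 m: −αΔT+βΔS = −(2 × 10⁻⁴)(+1.3)+(7.8 × 10⁻⁴)(-1.07) = -1.1 × 10⁻³ → UNSTABLE
  94–157 m: −αΔT+βΔS = −(2 × 10⁻⁴)(-3.9)+(7.8 × 10⁻⁴)(+0.77) = 1.4 × 10⁻³ → stable
  157–219 m: −αΔT+βΔS = −(2 × 10⁻⁴)(-8.0)+(7.8 × 10⁻⁴)(-0.40) = 1.3 × 10⁻³ → stable
  219–245 m: −αΔT+βΔS = −(2 × 10⁻⁴)(+0.1)+(7.8 × 10⁻⁴)(+0.77) = 5.8 × 10⁻⁴ → stable
The 36–94 m interval has Δρ < 0: lighter water underlies denser water.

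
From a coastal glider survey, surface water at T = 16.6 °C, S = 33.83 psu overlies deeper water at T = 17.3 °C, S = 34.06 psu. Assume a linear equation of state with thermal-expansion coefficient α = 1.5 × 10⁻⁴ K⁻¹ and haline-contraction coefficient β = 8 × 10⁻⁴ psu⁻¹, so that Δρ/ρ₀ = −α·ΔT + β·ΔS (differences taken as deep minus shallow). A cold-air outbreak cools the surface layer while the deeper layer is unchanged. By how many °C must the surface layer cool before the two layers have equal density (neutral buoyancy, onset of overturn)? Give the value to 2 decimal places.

0.53 °C

Neutral buoyancy requires Δρ = 0, i.e. −α(T_deep − T_surf′) + β(S_deep − S_surf) = 0.
T_surf′ = T_deep − (β/α)·ΔS = 17.3 − (8 × 10⁻⁴/1.5 × 10⁻⁴)·(+0.23) = 16.0733 °C.
Cooling required: 16.6 − (16.0733) = 0.5267 °C.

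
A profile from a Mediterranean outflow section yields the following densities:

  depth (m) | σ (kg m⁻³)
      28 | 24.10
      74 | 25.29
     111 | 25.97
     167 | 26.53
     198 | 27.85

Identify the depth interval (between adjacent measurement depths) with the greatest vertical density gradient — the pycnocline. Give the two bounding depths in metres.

167–198 m

Compute the density gradient over each adjacent pair:
  28–74 m: Δρ/Δz = 1.19/46 = 0.026 kg m⁻⁴
  74–111 m: Δρ/Δz = 0.68/37 = 0.018 kg m⁻⁴
  111–167 m: Δρ/Δz = 0.56/56 = 0.010 kg m⁻⁴
  167–198 m: Δρ/Δz = 1.32/31 = 0.043 kg m⁻⁴
The largest gradient is in the 167–198 m interval — the pycnocline.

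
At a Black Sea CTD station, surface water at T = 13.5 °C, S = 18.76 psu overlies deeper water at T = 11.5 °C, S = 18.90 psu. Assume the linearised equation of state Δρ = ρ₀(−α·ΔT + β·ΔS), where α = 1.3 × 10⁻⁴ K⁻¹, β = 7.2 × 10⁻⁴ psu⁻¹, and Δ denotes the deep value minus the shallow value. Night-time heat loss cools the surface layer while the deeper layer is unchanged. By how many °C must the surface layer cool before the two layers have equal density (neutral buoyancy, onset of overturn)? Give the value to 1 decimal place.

2.8 °C

Neutral buoyancy requires Δρ = 0, i.e. −α(T_deep − T_surf′) + β(S_deep − S_surf) = 0.
T_surf′ = T_deep − (β/α)·ΔS = 11.5 − (7.2 × 10⁻⁴/1.3 × 10⁻⁴)·(+0.14) = 10.725 °C.
Cooling required: 13.5 − (10.725) = 2.775 °C.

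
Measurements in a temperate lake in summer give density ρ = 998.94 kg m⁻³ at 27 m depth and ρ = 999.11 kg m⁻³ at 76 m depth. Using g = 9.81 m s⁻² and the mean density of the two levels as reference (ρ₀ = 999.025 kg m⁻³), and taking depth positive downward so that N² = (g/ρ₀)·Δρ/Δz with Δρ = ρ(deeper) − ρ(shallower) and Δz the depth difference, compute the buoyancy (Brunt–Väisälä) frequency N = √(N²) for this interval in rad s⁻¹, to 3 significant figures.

Δρ = 999.11 − 998.94 = 0.17 kg m⁻³ over Δz = 76 − 27 = 49 m.
N² = (9.81/999.025) × (0.17/49) = 3.4068 × 10⁻⁵ s⁻².
N = √(3.4068 × 10⁻⁵) = 5.8368 × 10⁻³ rad s⁻¹ ≈ 5.84 × 10⁻³ rad s⁻¹.
Since Δρ > 0 the layer is stably stratified.

5.84 × 10⁻³ rad s⁻¹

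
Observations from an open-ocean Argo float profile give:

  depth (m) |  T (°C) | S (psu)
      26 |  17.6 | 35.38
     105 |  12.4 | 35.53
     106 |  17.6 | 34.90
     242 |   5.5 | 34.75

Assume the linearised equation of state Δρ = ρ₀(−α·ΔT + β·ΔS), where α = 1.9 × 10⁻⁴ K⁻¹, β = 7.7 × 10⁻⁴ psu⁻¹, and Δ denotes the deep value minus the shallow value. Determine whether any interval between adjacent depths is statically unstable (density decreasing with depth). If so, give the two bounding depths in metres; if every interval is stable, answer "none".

105–106 m

Evaluate Δρ/ρ₀ = −αΔT + βΔS across each adjacent pair:
  26–105 m: −αΔT+βΔS = −(1.9 × 10⁻⁴)(-5.2)+(7.7 × 10⁻⁴)(+0.15) = 1.1 × 10⁻³ → stable
  105–106 m: −αΔT+βΔS = −(1.9 × 10⁻⁴)(+5.2)+(7.7 × 10⁻⁴)(-0.63) = -1.5 × 10⁻³ → UNSTABLE
  106–242 m: −αΔT+βΔS = −(1.9 × 10⁻⁴)(-12.1)+(7.7 × 10⁻⁴)(-0.15) = 2.2 × 10⁻³ → stable
The 105–106 m interval has Δρ < 0: lighter water underlies denser water.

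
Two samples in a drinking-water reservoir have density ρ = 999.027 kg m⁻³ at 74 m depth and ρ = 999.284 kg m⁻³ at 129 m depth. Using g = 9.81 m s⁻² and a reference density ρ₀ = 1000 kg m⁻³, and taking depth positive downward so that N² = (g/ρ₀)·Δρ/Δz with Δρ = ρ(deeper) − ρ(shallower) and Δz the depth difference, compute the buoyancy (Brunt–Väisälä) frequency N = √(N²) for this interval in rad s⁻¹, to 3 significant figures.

6.77 × 10⁻³ rad s⁻¹

Δρ = 999.284 − 999.027 = 0.257 kg m⁻³ over Δz = 129 − 74 = 55 m.
N² = (9.81/1000) × (0.257/55) = 4.5839 × 10⁻⁵ s⁻².
N = √(4.5839 × 10⁻⁵) = 6.7705 × 10⁻³ rad s⁻¹ ≈ 6.77 × 10⁻³ rad s⁻¹.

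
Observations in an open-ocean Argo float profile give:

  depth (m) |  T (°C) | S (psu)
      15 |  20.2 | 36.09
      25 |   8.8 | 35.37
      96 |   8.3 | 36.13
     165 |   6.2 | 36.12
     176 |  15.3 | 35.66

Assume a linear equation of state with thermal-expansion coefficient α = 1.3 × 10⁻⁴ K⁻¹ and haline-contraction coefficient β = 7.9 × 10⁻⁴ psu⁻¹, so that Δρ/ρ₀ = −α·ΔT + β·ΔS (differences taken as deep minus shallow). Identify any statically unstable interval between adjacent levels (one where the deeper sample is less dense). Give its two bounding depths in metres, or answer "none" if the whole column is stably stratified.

165–176 m

Evaluate Δρ/ρ₀ = −αΔT + βΔS across each adjacent pair:
  15–25 m: −αΔT+βΔS = −(1.3 × 10⁻⁴)(-11.4)+(7.9 × 10⁻⁴)(-0.72) = 9.1 × 10⁻⁴ → stable
  25–96 m: −αΔT+βΔS = −(1.3 × 10⁻⁴)(-0.5)+(7.9 × 10⁻⁴)(+0.76) = 6.7 × 10⁻⁴ → stable
  96–165 m: −αΔT+βΔS = −(1.3 × 10⁻⁴)(-2.1)+(7.9 × 10⁻⁴)(-0.01) = 2.7 × 10⁻⁴ → stable
  165–176 m: −αΔT+βΔS = −(1.3 × 10⁻⁴)(+9.1)+(7.9 × 10⁻⁴)(-0.46) = -1.5 × 10⁻³ → UNSTABLE
The 165–176 m interval has Δρ < 0: lighter water underlies denser water.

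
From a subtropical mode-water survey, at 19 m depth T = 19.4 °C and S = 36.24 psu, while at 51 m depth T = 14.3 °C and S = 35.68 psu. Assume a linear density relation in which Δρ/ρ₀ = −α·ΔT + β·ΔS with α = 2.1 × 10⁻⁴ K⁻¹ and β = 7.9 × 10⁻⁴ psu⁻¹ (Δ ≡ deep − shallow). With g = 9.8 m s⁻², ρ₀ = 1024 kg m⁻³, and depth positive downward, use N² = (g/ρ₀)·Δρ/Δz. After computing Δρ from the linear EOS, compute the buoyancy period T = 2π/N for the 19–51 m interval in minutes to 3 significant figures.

7.55 min

ΔT = -5.1 K, ΔS = -0.56 psu (deep − shallow).
Δρ/ρ₀ = −αΔT + βΔS = 1.071 × 10⁻³ − 4.424 × 10⁻⁴ = 6.286 × 10⁻⁴, so Δρ ≈ 0.6437 kg m⁻³.
N² = (g/ρ₀)·Δρ/Δz = g·(Δρ/ρ₀)/Δz = 9.8 × 6.286 × 10⁻⁴ / 32 = 1.9251 × 10⁻⁴ s⁻².
N = √(1.9251 × 10⁻⁴) = 0.013875 rad s⁻¹ → T = 2π/N = 452.84 s = 7.5473 min ≈ 7.55 min.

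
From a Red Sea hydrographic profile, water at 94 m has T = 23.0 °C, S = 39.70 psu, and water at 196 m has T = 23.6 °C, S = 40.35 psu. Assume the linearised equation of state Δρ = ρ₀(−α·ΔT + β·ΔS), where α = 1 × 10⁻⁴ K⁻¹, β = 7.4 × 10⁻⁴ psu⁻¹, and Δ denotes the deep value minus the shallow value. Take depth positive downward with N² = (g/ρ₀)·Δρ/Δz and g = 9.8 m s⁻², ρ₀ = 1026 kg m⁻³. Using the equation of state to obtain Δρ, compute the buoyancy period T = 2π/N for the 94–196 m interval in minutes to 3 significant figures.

ΔT = +0.6 K, ΔS = +0.65 psu (deep − shallow).
Δρ/ρ₀ = −αΔT + βΔS = -6.00 × 10⁻⁵ + 4.81 × 10⁻⁴ = 4.21 × 10⁻⁴, so Δρ ≈ 0.4319 kg m⁻³.
N² = (g/ρ₀)·Δρ/Δz = g·(Δρ/ρ₀)/Δz = 9.8 × 4.21 × 10⁻⁴ / 102 = 4.0449 × 10⁻⁵ s⁻².
N = √(4.0449 × 10⁻⁵) = 6.3600 × 10⁻³ rad s⁻¹ → T = 2π/N = 987.92 s = 16.465 min ≈ 16.5 min.

16.5 min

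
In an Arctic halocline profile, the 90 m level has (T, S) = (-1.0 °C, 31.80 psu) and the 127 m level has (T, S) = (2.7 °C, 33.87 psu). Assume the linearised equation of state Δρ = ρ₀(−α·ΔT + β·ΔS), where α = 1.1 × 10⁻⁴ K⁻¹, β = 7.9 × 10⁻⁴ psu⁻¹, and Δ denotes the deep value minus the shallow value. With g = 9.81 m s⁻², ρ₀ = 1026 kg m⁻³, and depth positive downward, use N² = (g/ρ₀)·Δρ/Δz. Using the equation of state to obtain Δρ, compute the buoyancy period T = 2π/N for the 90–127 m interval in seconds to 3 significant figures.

348 s

ΔT = +3.7 K, ΔS = +2.07 psu (deep − shallow).
Δρ/ρ₀ = −αΔT + βΔS = -4.07 × 10⁻⁴ + 1.6353 × 10⁻³ = 1.2283 × 10⁻³, so Δρ ≈ 1.260 kg m⁻³.
N² = (g/ρ₀)·Δρ/Δz = g·(Δρ/ρ₀)/Δz = 9.81 × 1.2283 × 10⁻³ / 37 = 3.2567 × 10⁻⁴ s⁻².
N = √(3.2567 × 10⁻⁴) = 0.018046 rad s⁻¹ → T = 2π/N = 348.18 s ≈ 348 s.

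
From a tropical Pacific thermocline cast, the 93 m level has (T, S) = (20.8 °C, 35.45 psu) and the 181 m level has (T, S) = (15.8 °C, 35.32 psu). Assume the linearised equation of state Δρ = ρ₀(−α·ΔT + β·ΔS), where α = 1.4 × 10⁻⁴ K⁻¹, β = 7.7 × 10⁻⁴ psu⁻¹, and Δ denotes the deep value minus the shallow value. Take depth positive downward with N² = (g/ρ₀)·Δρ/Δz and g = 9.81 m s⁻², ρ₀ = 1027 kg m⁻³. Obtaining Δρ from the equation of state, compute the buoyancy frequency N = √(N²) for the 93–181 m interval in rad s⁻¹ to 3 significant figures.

8.18 × 10⁻³ rad s⁻¹

ΔT = -5.0 K, ΔS = -0.13 psu (deep − shallow).
Δρ/ρ₀ = −αΔT + βΔS = 7.00 × 10⁻⁴ − 1.001 × 10⁻⁴ = 5.999 × 10⁻⁴, so Δρ ≈ 0.6161 kg m⁻³.
N² = (g/ρ₀)·Δρ/Δz = g·(Δρ/ρ₀)/Δz = 9.81 × 5.999 × 10⁻⁴ / 88 = 6.6875 × 10⁻⁵ s⁻².
N = √(6.6875 × 10⁻⁵) = 8.1777 × 10⁻³ rad s⁻¹ ≈ 8.18 × 10⁻³ rad s⁻¹.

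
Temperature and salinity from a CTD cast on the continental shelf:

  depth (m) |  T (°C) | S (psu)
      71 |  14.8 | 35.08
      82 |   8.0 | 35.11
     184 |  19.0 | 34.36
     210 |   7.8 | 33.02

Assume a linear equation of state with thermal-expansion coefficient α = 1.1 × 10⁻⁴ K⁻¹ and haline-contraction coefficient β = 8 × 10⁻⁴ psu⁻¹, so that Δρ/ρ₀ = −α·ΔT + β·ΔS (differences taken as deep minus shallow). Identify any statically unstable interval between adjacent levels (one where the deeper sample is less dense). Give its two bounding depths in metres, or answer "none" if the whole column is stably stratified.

82–184 m

Evaluate Δρ/ρ₀ = −αΔT + βΔS across each adjacent pair:
  71–82 m: −αΔT+βΔS = −(1.1 × 10⁻⁴)(-6.8)+(8 × 10⁻⁴)(+0.03) = 7.7 × 10⁻⁴ → stable
  82–184 m: −αΔT+βΔS = −(1.1 × 10⁻⁴)(+11.0)+(8 × 10⁻⁴)(-0.75) = -1.8 × 10⁻³ → UNSTABLE
  184–210 m: −αΔT+βΔS = −(1.1 × 10⁻⁴)(-11.2)+(8 × 10⁻⁴)(-1.34) = 1.6 × 10⁻⁴ → stable
The 82–184 m interval has Δρ < 0: lighter water underlies denser water.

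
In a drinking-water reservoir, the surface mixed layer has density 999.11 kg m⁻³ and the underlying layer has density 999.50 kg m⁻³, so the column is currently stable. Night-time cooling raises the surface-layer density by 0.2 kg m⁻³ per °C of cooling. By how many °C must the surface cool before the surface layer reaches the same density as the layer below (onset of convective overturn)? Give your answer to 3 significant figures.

1.95 °C

Density deficit of the surface layer: 999.50 − 999.11 = 0.39 kg m⁻³.
Required change = 0.39 / 0.2 = 1.95 °C.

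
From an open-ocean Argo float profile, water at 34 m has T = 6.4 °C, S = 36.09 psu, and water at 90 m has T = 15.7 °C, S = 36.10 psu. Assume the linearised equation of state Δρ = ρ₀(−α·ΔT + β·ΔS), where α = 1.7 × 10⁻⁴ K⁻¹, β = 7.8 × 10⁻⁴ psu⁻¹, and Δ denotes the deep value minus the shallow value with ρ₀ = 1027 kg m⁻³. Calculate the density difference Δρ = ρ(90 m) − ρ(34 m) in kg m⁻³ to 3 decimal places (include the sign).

-1.616 kg m⁻³

ΔT = +9.3 K, ΔS = +0.01 psu (deep − shallow).
Δρ/ρ₀ = −(1.7 × 10⁻⁴)(+9.3) + (7.8 × 10⁻⁴)(+0.01) = -1.5732 × 10⁻³.
Δρ = 1027 × (-1.5732 × 10⁻³) = -1.616 kg m⁻³.
Negative Δρ: lighter below, statically unstable.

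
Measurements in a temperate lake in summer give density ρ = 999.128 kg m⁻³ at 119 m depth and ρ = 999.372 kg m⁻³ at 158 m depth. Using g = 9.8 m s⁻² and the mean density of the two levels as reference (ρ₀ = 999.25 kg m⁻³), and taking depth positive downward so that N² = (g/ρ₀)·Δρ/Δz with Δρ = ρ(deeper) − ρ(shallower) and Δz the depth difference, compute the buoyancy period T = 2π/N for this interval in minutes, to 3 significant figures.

Δρ = 999.372 − 999.128 = 0.244 kg m⁻³ over Δz = 158 − 119 = 39 m.
N² = (9.8/999.25) × (0.244/39) = 6.1359 × 10⁻⁵ s⁻².
N = √(6.1359 × 10⁻⁵) = 7.8332 × 10⁻³ rad s⁻¹, so T = 2π/N = 802.12 s = 13.369 min ≈ 13.4 min.

13.4 min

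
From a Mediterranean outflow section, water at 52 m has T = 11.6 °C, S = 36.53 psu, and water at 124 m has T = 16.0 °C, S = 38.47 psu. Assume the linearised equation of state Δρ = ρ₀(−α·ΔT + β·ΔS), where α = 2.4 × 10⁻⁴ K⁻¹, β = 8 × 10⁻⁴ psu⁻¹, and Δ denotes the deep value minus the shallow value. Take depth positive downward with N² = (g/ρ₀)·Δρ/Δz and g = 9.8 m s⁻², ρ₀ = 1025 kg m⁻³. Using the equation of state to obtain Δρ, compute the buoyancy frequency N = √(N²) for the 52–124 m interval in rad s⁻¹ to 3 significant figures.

8.22 × 10⁻³ rad s⁻¹

ΔT = +4.4 K, ΔS = +1.94 psu (deep − shallow).
Δρ/ρ₀ = −αΔT + βΔS = -1.056 × 10⁻³ + 1.552 × 10⁻³ = 4.96 × 10⁻⁴, so Δρ ≈ 0.5084 kg m⁻³.
N² = (g/ρ₀)·Δρ/Δz = g·(Δρ/ρ₀)/Δz = 9.8 × 4.96 × 10⁻⁴ / 72 = 6.7511 × 10⁻⁵ s⁻².
N = √(6.7511 × 10⁻⁵) = 8.2165 × 10⁻³ rad s⁻¹ ≈ 8.22 × 10⁻³ rad s⁻¹.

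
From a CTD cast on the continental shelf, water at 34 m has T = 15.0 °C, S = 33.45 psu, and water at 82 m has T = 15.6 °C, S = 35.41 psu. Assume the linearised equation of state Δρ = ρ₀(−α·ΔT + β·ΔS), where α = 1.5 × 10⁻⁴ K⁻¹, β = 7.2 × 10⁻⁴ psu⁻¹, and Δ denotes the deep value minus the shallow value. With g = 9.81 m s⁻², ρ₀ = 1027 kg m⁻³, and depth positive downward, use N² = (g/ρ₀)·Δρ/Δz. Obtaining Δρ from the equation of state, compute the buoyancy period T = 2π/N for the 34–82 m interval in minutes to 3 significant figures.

ΔT = +0.6 K, ΔS = +1.96 psu (deep − shallow).
Δρ/ρ₀ = −αΔT + βΔS = -9.00 × 10⁻⁵ + 1.4112 × 10⁻³ = 1.3212 × 10⁻³, so Δρ ≈ 1.357 kg m⁻³.
N² = (g/ρ₀)·Δρ/Δz = g·(Δρ/ρ₀)/Δz = 9.81 × 1.3212 × 10⁻³ / 48 = 2.7002 × 10⁻⁴ s⁻².
N = √(2.7002 × 10⁻⁴) = 0.016432 rad s⁻¹ → T = 2π/N = 382.37 s = 6.3728 min ≈ 6.37 min.

6.37 min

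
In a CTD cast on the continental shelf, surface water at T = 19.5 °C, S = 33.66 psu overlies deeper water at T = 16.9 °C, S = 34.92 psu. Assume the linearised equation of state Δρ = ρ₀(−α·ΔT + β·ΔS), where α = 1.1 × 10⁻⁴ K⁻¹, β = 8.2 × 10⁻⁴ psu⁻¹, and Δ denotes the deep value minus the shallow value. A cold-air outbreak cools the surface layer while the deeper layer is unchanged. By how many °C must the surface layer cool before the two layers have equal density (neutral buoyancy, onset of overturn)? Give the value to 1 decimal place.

Neutral buoyancy requires Δρ = 0, i.e. −α(T_deep − T_surf′) + β(S_deep − S_surf) = 0.
T_surf′ = T_deep − (β/α)·ΔS = 16.9 − (8.2 × 10⁻⁴/1.1 × 10⁻⁴)·(+1.26) = 7.507 °C.
Cooling required: 19.5 − (7.507) = 11.993 °C.

12.0 °C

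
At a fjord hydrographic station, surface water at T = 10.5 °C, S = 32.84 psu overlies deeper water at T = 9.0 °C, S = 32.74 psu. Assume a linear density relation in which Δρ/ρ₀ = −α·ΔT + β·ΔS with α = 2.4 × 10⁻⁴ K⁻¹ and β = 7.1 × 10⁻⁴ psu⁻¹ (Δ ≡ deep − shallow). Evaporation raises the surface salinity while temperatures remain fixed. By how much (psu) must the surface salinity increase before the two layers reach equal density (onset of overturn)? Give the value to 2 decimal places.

0.41 psu

Neutral buoyancy requires −α(T_deep − T_surf) + β(S_deep − S_surf′) = 0.
S_surf′ = S_deep − (α/β)·ΔT = 32.74 − (2.4 × 10⁻⁴/7.1 × 10⁻⁴)·(-1.5) = 33.2470 psu.
Increase required: 33.2470 − 32.84 = 0.4070 psu.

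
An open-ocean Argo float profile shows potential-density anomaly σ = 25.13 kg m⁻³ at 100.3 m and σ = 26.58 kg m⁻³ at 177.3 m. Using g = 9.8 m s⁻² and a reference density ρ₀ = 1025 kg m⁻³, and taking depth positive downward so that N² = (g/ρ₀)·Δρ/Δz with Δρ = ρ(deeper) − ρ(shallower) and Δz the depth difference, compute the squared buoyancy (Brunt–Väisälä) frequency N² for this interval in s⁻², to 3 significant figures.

Δρ = 1026.58 − 1025.13 = 1.45 kg m⁻³ over Δz = 177.3 − 100.3 = 77 m.
N² = (9.8/1025) × (1.45/77) = 1.8004 × 10⁻⁴ s⁻² ≈ 1.80 × 10⁻⁴ s⁻².

1.80 × 10⁻⁴ s⁻²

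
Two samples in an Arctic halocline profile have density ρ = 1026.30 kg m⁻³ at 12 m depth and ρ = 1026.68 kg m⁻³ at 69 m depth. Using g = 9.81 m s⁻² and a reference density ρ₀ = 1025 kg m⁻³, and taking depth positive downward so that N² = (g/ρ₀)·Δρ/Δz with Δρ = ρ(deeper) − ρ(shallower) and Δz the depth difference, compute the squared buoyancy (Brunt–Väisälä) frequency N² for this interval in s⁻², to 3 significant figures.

Δρ = 1026.68 − 1026.30 = 0.38 kg m⁻³ over Δz = 69 − 12 = 57 m.
N² = (9.81/1025) × (0.38/57) = 6.3805 × 10⁻⁵ s⁻² ≈ 6.38 × 10⁻⁵ s⁻².

6.38 × 10⁻⁵ s⁻²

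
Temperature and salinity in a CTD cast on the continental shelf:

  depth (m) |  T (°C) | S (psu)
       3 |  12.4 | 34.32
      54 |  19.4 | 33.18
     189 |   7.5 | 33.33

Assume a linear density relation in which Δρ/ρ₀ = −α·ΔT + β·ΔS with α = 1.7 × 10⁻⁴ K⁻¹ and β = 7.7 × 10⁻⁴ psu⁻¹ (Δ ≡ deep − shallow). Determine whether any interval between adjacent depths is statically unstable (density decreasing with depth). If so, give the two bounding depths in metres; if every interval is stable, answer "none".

Evaluate Δρ/ρ₀ = −αΔT + βΔS across each adjacent pair:
  3–54 m: −αΔT+βΔS = −(1.7 × 10⁻⁴)(+7.0)+(7.7 × 10⁻⁴)(-1.14) = -2.1 × 10⁻³ → UNSTABLE
  54–189 m: −αΔT+βΔS = −(1.7 × 10⁻⁴)(-11.9)+(7.7 × 10⁻⁴)(+0.15) = 2.1 × 10⁻³ → stable
The 3–54 m interval has Δρ < 0: lighter water underlies denser water.

3–54 m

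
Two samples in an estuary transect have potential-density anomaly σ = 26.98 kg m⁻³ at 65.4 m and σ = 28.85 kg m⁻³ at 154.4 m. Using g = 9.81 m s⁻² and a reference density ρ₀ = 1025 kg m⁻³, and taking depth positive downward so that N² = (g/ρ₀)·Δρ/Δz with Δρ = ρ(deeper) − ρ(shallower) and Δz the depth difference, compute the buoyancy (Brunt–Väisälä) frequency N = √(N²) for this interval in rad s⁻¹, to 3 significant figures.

Δρ = 1028.85 − 1026.98 = 1.87 kg m⁻³ over Δz = 154.4 − 65.4 = 89 m.
N² = (9.81/1025) × (1.87/89) = 2.0109 × 10⁻⁴ s⁻².
N = √(2.0109 × 10⁻⁴) = 0.014181 rad s⁻¹ ≈ 0.0142 rad s⁻¹.

0.0142 rad s⁻¹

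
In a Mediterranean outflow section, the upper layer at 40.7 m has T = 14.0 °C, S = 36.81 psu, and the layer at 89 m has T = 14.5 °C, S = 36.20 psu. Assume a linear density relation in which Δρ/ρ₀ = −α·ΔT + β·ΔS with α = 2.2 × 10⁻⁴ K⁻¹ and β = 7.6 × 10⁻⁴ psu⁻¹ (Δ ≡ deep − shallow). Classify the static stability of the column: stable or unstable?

unstable

ΔT = 14.5 − 14.0 = +0.5 K and ΔS = 36.20 − 36.81 = -0.61 psu (deep − shallow).
−αΔT = -1.10 × 10⁻⁴; βΔS = -4.636 × 10⁻⁴; sum Δρ/ρ₀ = -5.736 × 10⁻⁴.
Δρ/ρ₀ < 0, so Δρ < 0: deeper water is lighter → statically unstable; the column would overturn.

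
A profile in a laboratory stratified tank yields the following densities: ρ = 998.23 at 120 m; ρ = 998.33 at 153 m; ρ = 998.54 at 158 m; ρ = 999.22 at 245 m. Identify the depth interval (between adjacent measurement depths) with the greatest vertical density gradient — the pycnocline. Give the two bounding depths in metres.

153–158 m

Compute the density gradient over each adjacent pair:
  120–153 m: Δρ/Δz = 0.10/33 = 3.0 × 10⁻³ kg m⁻⁴
  153–158 m: Δρ/Δz = 0.21/5 = 0.042 kg m⁻⁴
  158–245 m: Δρ/Δz = 0.68/87 = 7.8 × 10⁻³ kg m⁻⁴
The largest gradient is in the 153–158 m interval — the pycnocline.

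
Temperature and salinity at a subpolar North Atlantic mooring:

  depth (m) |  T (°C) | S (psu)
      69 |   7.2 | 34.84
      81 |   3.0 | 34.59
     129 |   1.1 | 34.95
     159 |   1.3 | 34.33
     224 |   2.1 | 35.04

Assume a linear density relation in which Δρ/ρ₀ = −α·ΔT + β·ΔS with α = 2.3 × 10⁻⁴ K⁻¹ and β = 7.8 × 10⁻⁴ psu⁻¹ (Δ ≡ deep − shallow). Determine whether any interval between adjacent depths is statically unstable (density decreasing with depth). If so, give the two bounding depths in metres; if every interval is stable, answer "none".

129–159 m

Evaluate Δρ/ρ₀ = −αΔT + βΔS across each adjacent pair:
  69–81 m: −αΔT+βΔS = −(2.3 × 10⁻⁴)(-4.2)+(7.8 × 10⁻⁴)(-0.25) = 7.7 × 10⁻⁴ → stable
  81–129 m: −αΔT+βΔS = −(2.3 × 10⁻⁴)(-1.9)+(7.8 × 10⁻⁴)(+0.36) = 7.2 × 10⁻⁴ → stable
  129–159 m: −αΔT+βΔS = −(2.3 × 10⁻⁴)(+0.2)+(7.8 × 10⁻⁴)(-0.62) = -5.3 × 10⁻⁴ → UNSTABLE
  159–224 m: −αΔT+βΔS = −(2.3 × 10⁻⁴)(+0.8)+(7.8 × 10⁻⁴)(+0.71) = 3.7 × 10⁻⁴ → stable
The 129–159 m interval has Δρ < 0: lighter water underlies denser water.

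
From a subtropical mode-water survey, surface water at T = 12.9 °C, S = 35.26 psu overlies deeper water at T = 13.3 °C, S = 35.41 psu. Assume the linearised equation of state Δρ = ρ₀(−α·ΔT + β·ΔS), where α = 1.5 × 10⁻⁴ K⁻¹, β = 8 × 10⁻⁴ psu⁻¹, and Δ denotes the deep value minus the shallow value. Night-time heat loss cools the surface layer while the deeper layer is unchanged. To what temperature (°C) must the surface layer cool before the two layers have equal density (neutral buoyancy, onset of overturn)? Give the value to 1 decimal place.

Neutral buoyancy requires Δρ = 0, i.e. −α(T_deep − T_surf′) + β(S_deep − S_surf) = 0.
T_surf′ = T_deep − (β/α)·ΔS = 13.3 − (8 × 10⁻⁴/1.5 × 10⁻⁴)·(+0.15) = 12.500 °C.
Cooling required: 12.9 − (12.500) = 0.400 °C.

12.5 °C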